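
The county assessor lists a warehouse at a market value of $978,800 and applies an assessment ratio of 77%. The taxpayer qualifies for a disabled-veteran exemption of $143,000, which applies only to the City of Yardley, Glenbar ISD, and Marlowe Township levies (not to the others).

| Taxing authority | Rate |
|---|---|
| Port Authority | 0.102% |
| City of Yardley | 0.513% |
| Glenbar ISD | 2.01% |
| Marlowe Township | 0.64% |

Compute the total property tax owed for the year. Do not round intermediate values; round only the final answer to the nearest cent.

$20,084.43

Assessed value = $978,800 × 0.77 = $753,676
Port Authority: $753,676 × 0.00102 = $768.74952
City of Yardley: ($753,676 − $143,000) × 0.00513 = $610,676 × 0.00513 = $3,132.76788
Glenbar ISD: ($753,676 − $143,000) × 0.0201 = $610,676 × 0.0201 = $12,274.5876
Marlowe Township: ($753,676 − $143,000) × 0.0064 = $610,676 × 0.0064 = $3,908.3264
Total = $20,084.4314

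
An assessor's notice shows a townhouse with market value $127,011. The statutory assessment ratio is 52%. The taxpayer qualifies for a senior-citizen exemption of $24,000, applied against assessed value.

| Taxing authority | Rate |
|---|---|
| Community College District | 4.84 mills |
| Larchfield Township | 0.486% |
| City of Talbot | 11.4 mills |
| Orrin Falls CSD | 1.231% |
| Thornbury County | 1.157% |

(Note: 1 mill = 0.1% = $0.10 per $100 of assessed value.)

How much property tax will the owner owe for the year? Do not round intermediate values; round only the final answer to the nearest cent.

$1,891.22

Assessed value = $127,011 × 0.52 = $66,045.72
Taxable value = $66,045.72 − $24,000 = $42,045.72
Community College District: $42,045.72 × 0.00484 = $203.5012848
Larchfield Township: $42,045.72 × 0.00486 = $204.3421992
City of Talbot: $42,045.72 × 0.0114 = $479.321208
Orrin Falls CSD: $42,045.72 × 0.01231 = $517.5828132
Thornbury County: $42,045.72 × 0.01157 = $486.4689804
Total = $1,891.2164856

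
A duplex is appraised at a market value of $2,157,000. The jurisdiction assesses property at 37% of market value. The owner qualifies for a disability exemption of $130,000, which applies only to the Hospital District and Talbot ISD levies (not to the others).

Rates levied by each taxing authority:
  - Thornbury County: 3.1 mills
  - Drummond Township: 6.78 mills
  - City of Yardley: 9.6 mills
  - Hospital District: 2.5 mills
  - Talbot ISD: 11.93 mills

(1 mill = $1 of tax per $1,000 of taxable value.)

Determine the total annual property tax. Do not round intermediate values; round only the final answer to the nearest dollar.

Assessed value = $2,157,000 × 0.37 = $798,090
Thornbury County: $798,090 × 0.0031 = $2,474.079
Drummond Township: $798,090 × 0.00678 = $5,411.0502
City of Yardley: $798,090 × 0.0096 = $7,661.664
Hospital District: ($798,090 − $130,000) × 0.0025 = $668,090 × 0.0025 = $1,670.225
Talbot ISD: ($798,090 − $130,000) × 0.01193 = $668,090 × 0.01193 = $7,970.3137
Total = $25,187.3319

$25,187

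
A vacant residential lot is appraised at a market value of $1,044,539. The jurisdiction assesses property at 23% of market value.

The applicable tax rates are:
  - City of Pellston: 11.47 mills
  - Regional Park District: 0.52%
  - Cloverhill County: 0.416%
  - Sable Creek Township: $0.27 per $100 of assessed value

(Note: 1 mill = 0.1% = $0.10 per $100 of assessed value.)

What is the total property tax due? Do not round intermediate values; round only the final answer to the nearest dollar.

Assessed value = $1,044,539 × 0.23 = $240,243.97
City of Pellston: $240,243.97 × 0.01147 = $2,755.5983359
Regional Park District: $240,243.97 × 0.0052 = $1,249.268644
Cloverhill County: $240,243.97 × 0.00416 = $999.4149152
Sable Creek Township: $240,243.97 × 0.0027 = $648.658719
Total = $5,652.9406141

$5,653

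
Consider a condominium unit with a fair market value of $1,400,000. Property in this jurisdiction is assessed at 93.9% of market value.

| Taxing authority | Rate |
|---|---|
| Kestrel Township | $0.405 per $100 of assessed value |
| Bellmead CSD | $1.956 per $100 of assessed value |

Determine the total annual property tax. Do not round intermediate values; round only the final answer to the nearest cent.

Assessed value = $1,400,000 × 0.939 = $1,314,600
Kestrel Township: $1,314,600 × 0.00405 = $5,324.13
Bellmead CSD: $1,314,600 × 0.01956 = $25,713.576
Total = $5,324.13 + $25,713.576 = $31,037.706

$31,037.71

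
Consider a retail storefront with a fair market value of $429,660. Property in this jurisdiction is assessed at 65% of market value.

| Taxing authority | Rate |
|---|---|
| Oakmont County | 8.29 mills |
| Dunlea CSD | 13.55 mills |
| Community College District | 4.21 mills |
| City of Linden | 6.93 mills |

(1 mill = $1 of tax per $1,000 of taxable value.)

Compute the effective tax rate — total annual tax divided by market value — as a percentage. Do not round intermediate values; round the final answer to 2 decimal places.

2.14%

Assessed value = $429,660 × 0.65 = $279,279
Oakmont County: $279,279 × 0.00829 = $2,315.22291
Dunlea CSD: $279,279 × 0.01355 = $3,784.23045
Community College District: $279,279 × 0.00421 = $1,175.76459
City of Linden: $279,279 × 0.00693 = $1,935.40347
Total tax = $9,210.62142
Effective rate = $9,210.62142 ÷ $429,660 = 2.14% of market value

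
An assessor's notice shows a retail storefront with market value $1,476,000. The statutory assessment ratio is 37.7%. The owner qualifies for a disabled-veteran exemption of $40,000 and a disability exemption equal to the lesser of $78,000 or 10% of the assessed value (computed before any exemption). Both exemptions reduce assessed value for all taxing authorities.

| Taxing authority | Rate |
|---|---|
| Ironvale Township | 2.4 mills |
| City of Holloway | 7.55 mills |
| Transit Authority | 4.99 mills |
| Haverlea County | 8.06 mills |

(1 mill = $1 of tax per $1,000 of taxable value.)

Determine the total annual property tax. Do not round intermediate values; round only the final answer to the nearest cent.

$10,598.56

Assessed value = $1,476,000 × 0.377 = $556,452
Disability exemption = min($78,000, 10% × $556,452) = min($78,000, $55,645.2) = $55,645.2 (percentage binds)
Taxable value = $556,452 − $40,000 − $55,645.2 = $460,806.8
Ironvale Township: $460,806.8 × 0.0024 = $1,105.93632
City of Holloway: $460,806.8 × 0.00755 = $3,479.09134
Transit Authority: $460,806.8 × 0.00499 = $2,299.425932
Haverlea County: $460,806.8 × 0.00806 = $3,714.102808
Total = $10,598.5564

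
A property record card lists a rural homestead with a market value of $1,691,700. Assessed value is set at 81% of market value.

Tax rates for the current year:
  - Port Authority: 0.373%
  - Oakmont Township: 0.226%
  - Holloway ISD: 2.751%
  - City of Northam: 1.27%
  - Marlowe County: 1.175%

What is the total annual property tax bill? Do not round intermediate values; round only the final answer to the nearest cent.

$79,407.55

Assessed value = $1,691,700 × 0.81 = $1,370,277
Port Authority: $1,370,277 × 0.00373 = $5,111.13321
Oakmont Township: $1,370,277 × 0.00226 = $3,096.82602
Holloway ISD: $1,370,277 × 0.02751 = $37,696.32027
City of Northam: $1,370,277 × 0.0127 = $17,402.5179
Marlowe County: $1,370,277 × 0.01175 = $16,100.75475
Total = $5,111.13321 + $3,096.82602 + $37,696.32027 + $17,402.5179 + $16,100.75475 = $79,407.55215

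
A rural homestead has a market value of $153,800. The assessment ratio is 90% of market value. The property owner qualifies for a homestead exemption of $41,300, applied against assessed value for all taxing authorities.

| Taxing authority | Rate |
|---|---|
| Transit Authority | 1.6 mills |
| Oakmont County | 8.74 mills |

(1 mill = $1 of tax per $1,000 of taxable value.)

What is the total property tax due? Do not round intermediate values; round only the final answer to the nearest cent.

Assessed value = $153,800 × 0.9 = $138,420
Taxable value = $138,420 − $41,300 = $97,120
Transit Authority: $97,120 × 0.0016 = $155.392
Oakmont County: $97,120 × 0.00874 = $848.8288
Total = $155.392 + $848.8288 = $1,004.2208

$1,004.22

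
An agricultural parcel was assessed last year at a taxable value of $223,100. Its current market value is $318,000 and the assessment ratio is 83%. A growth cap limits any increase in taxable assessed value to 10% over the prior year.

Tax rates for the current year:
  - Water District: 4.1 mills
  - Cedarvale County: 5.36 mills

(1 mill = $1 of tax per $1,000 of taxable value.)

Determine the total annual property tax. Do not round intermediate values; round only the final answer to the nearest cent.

$2,321.58

Uncapped assessed value = $318,000 × 0.83 = $263,940
Cap limit = $223,100 × 1.1 = $245,410
Taxable assessed value = min($263,940, $245,410) = $245,410 (cap binds)
Water District: $245,410 × 0.0041 = $1,006.181
Cedarvale County: $245,410 × 0.00536 = $1,315.3976
Total = $2,321.5786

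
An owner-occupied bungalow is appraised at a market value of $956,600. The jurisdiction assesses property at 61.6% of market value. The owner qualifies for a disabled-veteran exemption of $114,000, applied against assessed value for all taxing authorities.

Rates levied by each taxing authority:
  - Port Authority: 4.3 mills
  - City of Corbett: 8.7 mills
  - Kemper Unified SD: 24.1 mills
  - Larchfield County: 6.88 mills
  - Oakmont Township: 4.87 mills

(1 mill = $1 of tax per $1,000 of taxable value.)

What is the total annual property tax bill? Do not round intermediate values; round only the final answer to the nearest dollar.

$23,217

Assessed value = $956,600 × 0.616 = $589,265.6
Taxable value = $589,265.6 − $114,000 = $475,265.6
Port Authority: $475,265.6 × 0.0043 = $2,043.64208
City of Corbett: $475,265.6 × 0.0087 = $4,134.81072
Kemper Unified SD: $475,265.6 × 0.0241 = $11,453.90096
Larchfield County: $475,265.6 × 0.00688 = $3,269.827328
Oakmont Township: $475,265.6 × 0.00487 = $2,314.543472
Total = $2,043.64208 + $4,134.81072 + $11,453.90096 + $3,269.827328 + $2,314.543472 = $23,216.72456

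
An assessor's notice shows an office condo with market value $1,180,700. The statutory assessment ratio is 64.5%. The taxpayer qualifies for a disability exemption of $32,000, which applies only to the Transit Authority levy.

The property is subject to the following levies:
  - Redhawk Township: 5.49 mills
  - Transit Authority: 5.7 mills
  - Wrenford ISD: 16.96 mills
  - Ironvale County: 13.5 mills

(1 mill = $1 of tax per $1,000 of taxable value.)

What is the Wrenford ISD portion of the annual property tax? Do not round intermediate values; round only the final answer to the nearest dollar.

$12,916

Assessed value = $1,180,700 × 0.645 = $761,551.5
Wrenford ISD taxable value = $761,551.5 (exemption does not apply)
Wrenford ISD levy = $761,551.5 × 0.01696 = $12,915.91344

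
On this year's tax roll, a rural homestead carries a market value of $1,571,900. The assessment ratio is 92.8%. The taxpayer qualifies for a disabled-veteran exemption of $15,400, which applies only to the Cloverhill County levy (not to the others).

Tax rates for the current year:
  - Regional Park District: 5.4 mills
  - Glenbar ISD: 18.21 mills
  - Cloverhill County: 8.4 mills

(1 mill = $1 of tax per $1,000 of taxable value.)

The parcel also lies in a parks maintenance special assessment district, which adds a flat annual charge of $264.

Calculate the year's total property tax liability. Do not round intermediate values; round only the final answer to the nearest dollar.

Assessed value = $1,571,900 × 0.928 = $1,458,723.2
Regional Park District: $1,458,723.2 × 0.0054 = $7,877.10528
Glenbar ISD: $1,458,723.2 × 0.01821 = $26,563.349472
Cloverhill County: ($1,458,723.2 − $15,400) × 0.0084 = $1,443,323.2 × 0.0084 = $12,123.91488
Levies subtotal = $46,564.369632
Total = $46,564.369632 + $264 = $46,828.369632

$46,828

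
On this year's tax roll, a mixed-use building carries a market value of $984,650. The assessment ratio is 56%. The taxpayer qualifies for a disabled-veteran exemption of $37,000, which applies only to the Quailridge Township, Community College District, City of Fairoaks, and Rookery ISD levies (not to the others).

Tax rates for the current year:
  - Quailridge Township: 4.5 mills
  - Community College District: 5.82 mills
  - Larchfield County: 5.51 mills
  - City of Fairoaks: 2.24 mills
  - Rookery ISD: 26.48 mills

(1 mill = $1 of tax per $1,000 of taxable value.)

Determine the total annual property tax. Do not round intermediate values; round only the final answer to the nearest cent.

$23,120.57

Assessed value = $984,650 × 0.56 = $551,404
Quailridge Township: ($551,404 − $37,000) × 0.0045 = $514,404 × 0.0045 = $2,314.818
Community College District: ($551,404 − $37,000) × 0.00582 = $514,404 × 0.00582 = $2,993.83128
Larchfield County: $551,404 × 0.00551 = $3,038.23604
City of Fairoaks: ($551,404 − $37,000) × 0.00224 = $514,404 × 0.00224 = $1,152.26496
Rookery ISD: ($551,404 − $37,000) × 0.02648 = $514,404 × 0.02648 = $13,621.41792
Total = $23,120.5682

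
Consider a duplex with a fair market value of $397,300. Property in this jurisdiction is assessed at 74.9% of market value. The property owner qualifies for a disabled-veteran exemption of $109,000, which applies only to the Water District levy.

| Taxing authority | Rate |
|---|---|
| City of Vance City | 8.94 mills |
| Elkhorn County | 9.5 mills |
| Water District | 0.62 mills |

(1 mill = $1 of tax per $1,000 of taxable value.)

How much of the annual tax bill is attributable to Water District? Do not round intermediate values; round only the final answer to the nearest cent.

Assessed value = $397,300 × 0.749 = $297,577.7
Water District taxable value = $297,577.7 − $109,000 = $188,577.7
Water District levy = $188,577.7 × 0.00062 = $116.918174

$116.92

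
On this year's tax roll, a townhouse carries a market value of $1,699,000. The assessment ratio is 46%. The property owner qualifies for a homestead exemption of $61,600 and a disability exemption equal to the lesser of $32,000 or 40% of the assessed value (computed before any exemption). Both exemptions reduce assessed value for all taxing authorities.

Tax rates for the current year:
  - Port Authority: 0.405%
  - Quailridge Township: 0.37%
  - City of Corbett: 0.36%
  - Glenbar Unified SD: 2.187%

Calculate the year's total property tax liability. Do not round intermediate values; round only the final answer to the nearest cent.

Assessed value = $1,699,000 × 0.46 = $781,540
Disability exemption = min($32,000, 40% × $781,540) = min($32,000, $312,616) = $32,000 (dollar cap binds)
Taxable value = $781,540 − $61,600 − $32,000 = $687,940
Port Authority: $687,940 × 0.00405 = $2,786.157
Quailridge Township: $687,940 × 0.0037 = $2,545.378
City of Corbett: $687,940 × 0.0036 = $2,476.584
Glenbar Unified SD: $687,940 × 0.02187 = $15,045.2478
Total = $22,853.3668

$22,853.37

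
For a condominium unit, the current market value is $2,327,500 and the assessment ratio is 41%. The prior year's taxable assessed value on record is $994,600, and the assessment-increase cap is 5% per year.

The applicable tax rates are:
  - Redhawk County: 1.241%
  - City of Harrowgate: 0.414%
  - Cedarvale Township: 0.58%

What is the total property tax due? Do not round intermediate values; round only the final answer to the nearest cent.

$21,328.05

Uncapped assessed value = $2,327,500 × 0.41 = $954,275
Cap limit = $994,600 × 1.05 = $1,044,330
Taxable assessed value = min($954,275, $1,044,330) = $954,275 (cap does not bind)
Redhawk County: $954,275 × 0.01241 = $11,842.55275
City of Harrowgate: $954,275 × 0.00414 = $3,950.6985
Cedarvale Township: $954,275 × 0.0058 = $5,534.795
Total = $21,328.04625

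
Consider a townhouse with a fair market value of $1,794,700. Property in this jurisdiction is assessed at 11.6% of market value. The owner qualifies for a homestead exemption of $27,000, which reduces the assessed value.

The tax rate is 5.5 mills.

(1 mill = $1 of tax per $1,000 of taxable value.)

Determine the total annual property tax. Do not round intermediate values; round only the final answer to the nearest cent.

$996.52

Assessed value = $1,794,700 × 0.116 = $208,185.2
Taxable value = $208,185.2 − $27,000 = $181,185.2
Tax = $181,185.2 × 0.0055 = $996.5186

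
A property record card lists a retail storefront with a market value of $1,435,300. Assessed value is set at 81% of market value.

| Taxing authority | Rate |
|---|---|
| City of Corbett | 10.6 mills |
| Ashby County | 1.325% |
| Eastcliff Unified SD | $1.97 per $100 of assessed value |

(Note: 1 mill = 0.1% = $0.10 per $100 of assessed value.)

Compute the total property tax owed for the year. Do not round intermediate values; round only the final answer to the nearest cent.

$50,630.93

Assessed value = $1,435,300 × 0.81 = $1,162,593
City of Corbett: $1,162,593 × 0.0106 = $12,323.4858
Ashby County: $1,162,593 × 0.01325 = $15,404.35725
Eastcliff Unified SD: $1,162,593 × 0.0197 = $22,903.0821
Total = $50,630.92515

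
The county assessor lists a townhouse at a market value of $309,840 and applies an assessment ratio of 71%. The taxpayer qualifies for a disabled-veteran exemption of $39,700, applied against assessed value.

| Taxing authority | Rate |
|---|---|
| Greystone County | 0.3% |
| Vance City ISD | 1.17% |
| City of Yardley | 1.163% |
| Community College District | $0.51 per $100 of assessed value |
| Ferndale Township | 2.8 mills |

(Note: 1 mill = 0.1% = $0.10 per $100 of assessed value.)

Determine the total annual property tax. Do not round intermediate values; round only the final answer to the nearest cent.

Assessed value = $309,840 × 0.71 = $219,986.4
Taxable value = $219,986.4 − $39,700 = $180,286.4
Greystone County: $180,286.4 × 0.003 = $540.8592
Vance City ISD: $180,286.4 × 0.0117 = $2,109.35088
City of Yardley: $180,286.4 × 0.01163 = $2,096.730832
Community College District: $180,286.4 × 0.0051 = $919.46064
Ferndale Township: $180,286.4 × 0.0028 = $504.80192
Total = $6,171.203472

$6,171.20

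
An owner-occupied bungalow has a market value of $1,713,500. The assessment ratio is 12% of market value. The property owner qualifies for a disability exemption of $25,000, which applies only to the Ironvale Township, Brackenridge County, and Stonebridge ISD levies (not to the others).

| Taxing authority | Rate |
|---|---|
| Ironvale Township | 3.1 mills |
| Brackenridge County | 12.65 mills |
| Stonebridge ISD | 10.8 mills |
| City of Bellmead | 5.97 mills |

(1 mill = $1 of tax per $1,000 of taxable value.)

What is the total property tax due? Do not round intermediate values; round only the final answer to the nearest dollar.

Assessed value = $1,713,500 × 0.12 = $205,620
Ironvale Township: ($205,620 − $25,000) × 0.0031 = $180,620 × 0.0031 = $559.922
Brackenridge County: ($205,620 − $25,000) × 0.01265 = $180,620 × 0.01265 = $2,284.843
Stonebridge ISD: ($205,620 − $25,000) × 0.0108 = $180,620 × 0.0108 = $1,950.696
City of Bellmead: $205,620 × 0.00597 = $1,227.5514
Total = $6,023.0124

$6,023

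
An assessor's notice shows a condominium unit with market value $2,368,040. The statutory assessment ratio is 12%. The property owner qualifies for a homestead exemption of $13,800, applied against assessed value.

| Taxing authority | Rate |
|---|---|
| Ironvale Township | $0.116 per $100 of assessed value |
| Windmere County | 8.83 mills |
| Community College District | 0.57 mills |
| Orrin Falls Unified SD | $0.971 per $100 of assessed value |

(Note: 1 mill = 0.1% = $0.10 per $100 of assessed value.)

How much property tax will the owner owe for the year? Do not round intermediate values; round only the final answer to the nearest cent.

Assessed value = $2,368,040 × 0.12 = $284,164.8
Taxable value = $284,164.8 − $13,800 = $270,364.8
Ironvale Township: $270,364.8 × 0.00116 = $313.623168
Windmere County: $270,364.8 × 0.00883 = $2,387.321184
Community College District: $270,364.8 × 0.00057 = $154.107936
Orrin Falls Unified SD: $270,364.8 × 0.00971 = $2,625.242208
Total = $5,480.294496

$5,480.29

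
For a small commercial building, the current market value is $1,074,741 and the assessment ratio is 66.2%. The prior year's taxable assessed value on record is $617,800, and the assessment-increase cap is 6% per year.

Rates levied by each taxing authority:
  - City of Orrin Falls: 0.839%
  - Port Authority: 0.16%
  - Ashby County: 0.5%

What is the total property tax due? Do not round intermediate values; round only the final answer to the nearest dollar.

Uncapped assessed value = $1,074,741 × 0.662 = $711,478.542
Cap limit = $617,800 × 1.06 = $654,868
Taxable assessed value = min($711,478.542, $654,868) = $654,868 (cap binds)
City of Orrin Falls: $654,868 × 0.00839 = $5,494.34252
Port Authority: $654,868 × 0.0016 = $1,047.7888
Ashby County: $654,868 × 0.005 = $3,274.34
Total = $9,816.47132

$9,816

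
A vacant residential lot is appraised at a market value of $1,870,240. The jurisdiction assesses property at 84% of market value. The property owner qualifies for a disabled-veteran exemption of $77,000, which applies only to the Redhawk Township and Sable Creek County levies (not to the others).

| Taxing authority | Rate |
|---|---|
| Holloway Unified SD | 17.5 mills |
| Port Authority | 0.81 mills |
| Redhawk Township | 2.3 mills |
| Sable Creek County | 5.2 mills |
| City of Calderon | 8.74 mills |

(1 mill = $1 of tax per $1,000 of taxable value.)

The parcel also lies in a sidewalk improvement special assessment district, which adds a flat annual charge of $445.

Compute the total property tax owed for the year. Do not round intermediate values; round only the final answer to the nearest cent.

$54,145.61

Assessed value = $1,870,240 × 0.84 = $1,571,001.6
Holloway Unified SD: $1,571,001.6 × 0.0175 = $27,492.528
Port Authority: $1,571,001.6 × 0.00081 = $1,272.511296
Redhawk Township: ($1,571,001.6 − $77,000) × 0.0023 = $1,494,001.6 × 0.0023 = $3,436.20368
Sable Creek County: ($1,571,001.6 − $77,000) × 0.0052 = $1,494,001.6 × 0.0052 = $7,768.80832
City of Calderon: $1,571,001.6 × 0.00874 = $13,730.553984
Levies subtotal = $53,700.60528
Total = $53,700.60528 + $445 = $54,145.60528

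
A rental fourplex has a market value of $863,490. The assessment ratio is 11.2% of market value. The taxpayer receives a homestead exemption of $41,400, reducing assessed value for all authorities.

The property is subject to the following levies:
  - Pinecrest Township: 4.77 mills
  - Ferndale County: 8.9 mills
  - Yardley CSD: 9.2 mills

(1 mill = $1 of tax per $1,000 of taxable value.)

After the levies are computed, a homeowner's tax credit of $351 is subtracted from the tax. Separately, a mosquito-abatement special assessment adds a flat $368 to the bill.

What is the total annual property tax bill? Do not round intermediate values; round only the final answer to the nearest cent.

Assessed value = $863,490 × 0.112 = $96,710.88
Taxable value = $96,710.88 − $41,400 = $55,310.88
Pinecrest Township: $55,310.88 × 0.00477 = $263.8328976
Ferndale County: $55,310.88 × 0.0089 = $492.266832
Yardley CSD: $55,310.88 × 0.0092 = $508.860096
Levies subtotal = $1,264.9598256
After credit = $1,264.9598256 − $351 = $913.9598256
Total = $913.9598256 + $368 = $1,281.9598256

$1,281.96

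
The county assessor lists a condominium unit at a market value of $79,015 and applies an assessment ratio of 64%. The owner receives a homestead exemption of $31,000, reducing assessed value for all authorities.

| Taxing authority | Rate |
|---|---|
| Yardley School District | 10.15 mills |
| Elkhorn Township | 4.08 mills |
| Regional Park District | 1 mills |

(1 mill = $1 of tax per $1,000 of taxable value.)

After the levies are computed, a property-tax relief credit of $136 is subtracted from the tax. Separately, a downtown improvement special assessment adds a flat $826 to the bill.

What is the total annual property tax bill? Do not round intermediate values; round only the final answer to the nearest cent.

Assessed value = $79,015 × 0.64 = $50,569.6
Taxable value = $50,569.6 − $31,000 = $19,569.6
Yardley School District: $19,569.6 × 0.01015 = $198.63144
Elkhorn Township: $19,569.6 × 0.00408 = $79.843968
Regional Park District: $19,569.6 × 0.001 = $19.5696
Levies subtotal = $298.045008
After credit = $298.045008 − $136 = $162.045008
Total = $162.045008 + $826 = $988.045008

$988.05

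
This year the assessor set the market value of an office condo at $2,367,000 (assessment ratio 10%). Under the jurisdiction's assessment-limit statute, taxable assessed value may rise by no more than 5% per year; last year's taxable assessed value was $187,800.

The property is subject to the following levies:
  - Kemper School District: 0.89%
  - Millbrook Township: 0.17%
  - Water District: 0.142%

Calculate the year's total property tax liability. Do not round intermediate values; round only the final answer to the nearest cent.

Uncapped assessed value = $2,367,000 × 0.1 = $236,700
Cap limit = $187,800 × 1.05 = $197,190
Taxable assessed value = min($236,700, $197,190) = $197,190 (cap binds)
Kemper School District: $197,190 × 0.0089 = $1,754.991
Millbrook Township: $197,190 × 0.0017 = $335.223
Water District: $197,190 × 0.00142 = $280.0098
Total = $2,370.2238

$2,370.22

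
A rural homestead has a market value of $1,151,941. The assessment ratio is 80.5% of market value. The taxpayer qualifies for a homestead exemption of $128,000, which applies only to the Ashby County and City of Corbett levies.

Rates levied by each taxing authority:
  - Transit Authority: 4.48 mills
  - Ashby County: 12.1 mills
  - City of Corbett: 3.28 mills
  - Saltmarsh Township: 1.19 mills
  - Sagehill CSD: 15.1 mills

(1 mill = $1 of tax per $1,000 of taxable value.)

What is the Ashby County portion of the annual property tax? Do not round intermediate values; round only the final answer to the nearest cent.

Assessed value = $1,151,941 × 0.805 = $927,312.505
Ashby County taxable value = $927,312.505 − $128,000 = $799,312.505
Ashby County levy = $799,312.505 × 0.0121 = $9,671.6813105

$9,671.68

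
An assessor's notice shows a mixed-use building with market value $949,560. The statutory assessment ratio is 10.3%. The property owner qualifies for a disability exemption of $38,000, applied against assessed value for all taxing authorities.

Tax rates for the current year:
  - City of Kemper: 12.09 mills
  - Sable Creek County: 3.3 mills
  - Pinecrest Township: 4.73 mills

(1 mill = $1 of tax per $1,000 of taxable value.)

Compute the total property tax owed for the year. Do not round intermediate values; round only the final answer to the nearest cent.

Assessed value = $949,560 × 0.103 = $97,804.68
Taxable value = $97,804.68 − $38,000 = $59,804.68
City of Kemper: $59,804.68 × 0.01209 = $723.0385812
Sable Creek County: $59,804.68 × 0.0033 = $197.355444
Pinecrest Township: $59,804.68 × 0.00473 = $282.8761364
Total = $723.0385812 + $197.355444 + $282.8761364 = $1,203.2701616

$1,203.27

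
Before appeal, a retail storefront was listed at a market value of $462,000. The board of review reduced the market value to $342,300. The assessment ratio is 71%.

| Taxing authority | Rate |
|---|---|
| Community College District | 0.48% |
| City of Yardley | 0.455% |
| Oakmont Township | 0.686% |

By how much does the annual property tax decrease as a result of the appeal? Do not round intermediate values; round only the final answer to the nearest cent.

Old assessed value = $462,000 × 0.71 = $328,020
New assessed value = $342,300 × 0.71 = $243,033
Combined rate = 0.0048 + 0.00455 + 0.00686 = 0.01621
Old tax = $328,020 × 0.01621 = $5,317.2042
New tax = $243,033 × 0.01621 = $3,939.56493
Reduction = $5,317.2042 − $3,939.56493 = $1,377.63927

$1,377.64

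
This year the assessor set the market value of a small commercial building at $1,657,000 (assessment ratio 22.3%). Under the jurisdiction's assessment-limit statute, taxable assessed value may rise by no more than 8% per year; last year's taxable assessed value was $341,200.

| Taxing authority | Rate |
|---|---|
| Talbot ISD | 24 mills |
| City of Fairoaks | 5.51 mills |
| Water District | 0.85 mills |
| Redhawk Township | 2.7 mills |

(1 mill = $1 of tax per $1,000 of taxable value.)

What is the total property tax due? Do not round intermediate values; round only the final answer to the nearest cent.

Uncapped assessed value = $1,657,000 × 0.223 = $369,511
Cap limit = $341,200 × 1.08 = $368,496
Taxable assessed value = min($369,511, $368,496) = $368,496 (cap binds)
Talbot ISD: $368,496 × 0.024 = $8,843.904
City of Fairoaks: $368,496 × 0.00551 = $2,030.41296
Water District: $368,496 × 0.00085 = $313.2216
Redhawk Township: $368,496 × 0.0027 = $994.9392
Total = $12,182.47776

$12,182.48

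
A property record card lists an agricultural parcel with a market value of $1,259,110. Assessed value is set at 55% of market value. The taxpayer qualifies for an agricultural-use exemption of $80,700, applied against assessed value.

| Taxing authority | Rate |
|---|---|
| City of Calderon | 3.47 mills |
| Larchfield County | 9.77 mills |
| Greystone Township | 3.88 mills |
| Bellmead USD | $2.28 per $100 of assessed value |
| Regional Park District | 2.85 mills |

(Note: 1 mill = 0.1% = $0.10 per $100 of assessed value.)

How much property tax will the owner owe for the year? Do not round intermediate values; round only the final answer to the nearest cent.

$26,167.14

Assessed value = $1,259,110 × 0.55 = $692,510.5
Taxable value = $692,510.5 − $80,700 = $611,810.5
City of Calderon: $611,810.5 × 0.00347 = $2,122.982435
Larchfield County: $611,810.5 × 0.00977 = $5,977.388585
Greystone Township: $611,810.5 × 0.00388 = $2,373.82474
Bellmead USD: $611,810.5 × 0.0228 = $13,949.2794
Regional Park District: $611,810.5 × 0.00285 = $1,743.659925
Total = $26,167.135085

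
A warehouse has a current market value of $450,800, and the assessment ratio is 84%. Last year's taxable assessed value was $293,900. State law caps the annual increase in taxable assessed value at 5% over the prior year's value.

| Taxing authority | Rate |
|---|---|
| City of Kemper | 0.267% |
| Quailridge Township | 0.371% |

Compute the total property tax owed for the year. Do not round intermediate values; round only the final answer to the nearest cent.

$1,968.84

Uncapped assessed value = $450,800 × 0.84 = $378,672
Cap limit = $293,900 × 1.05 = $308,595
Taxable assessed value = min($378,672, $308,595) = $308,595 (cap binds)
City of Kemper: $308,595 × 0.00267 = $823.94865
Quailridge Township: $308,595 × 0.00371 = $1,144.88745
Total = $1,968.8361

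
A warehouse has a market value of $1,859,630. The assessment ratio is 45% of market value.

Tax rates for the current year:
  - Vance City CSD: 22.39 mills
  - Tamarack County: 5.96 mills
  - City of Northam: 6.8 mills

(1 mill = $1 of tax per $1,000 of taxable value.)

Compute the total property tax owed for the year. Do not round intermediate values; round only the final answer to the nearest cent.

Assessed value = $1,859,630 × 0.45 = $836,833.5
Vance City CSD: $836,833.5 × 0.02239 = $18,736.702065
Tamarack County: $836,833.5 × 0.00596 = $4,987.52766
City of Northam: $836,833.5 × 0.0068 = $5,690.4678
Total = $18,736.702065 + $4,987.52766 + $5,690.4678 = $29,414.697525

$29,414.70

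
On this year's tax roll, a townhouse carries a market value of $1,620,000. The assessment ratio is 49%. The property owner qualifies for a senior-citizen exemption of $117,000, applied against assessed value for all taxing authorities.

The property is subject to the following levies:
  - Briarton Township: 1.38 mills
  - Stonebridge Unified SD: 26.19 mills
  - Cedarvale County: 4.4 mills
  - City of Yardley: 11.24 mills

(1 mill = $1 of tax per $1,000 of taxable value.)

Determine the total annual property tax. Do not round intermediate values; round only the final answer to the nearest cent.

$29,244.53

Assessed value = $1,620,000 × 0.49 = $793,800
Taxable value = $793,800 − $117,000 = $676,800
Briarton Township: $676,800 × 0.00138 = $933.984
Stonebridge Unified SD: $676,800 × 0.02619 = $17,725.392
Cedarvale County: $676,800 × 0.0044 = $2,977.92
City of Yardley: $676,800 × 0.01124 = $7,607.232
Total = $933.984 + $17,725.392 + $2,977.92 + $7,607.232 = $29,244.528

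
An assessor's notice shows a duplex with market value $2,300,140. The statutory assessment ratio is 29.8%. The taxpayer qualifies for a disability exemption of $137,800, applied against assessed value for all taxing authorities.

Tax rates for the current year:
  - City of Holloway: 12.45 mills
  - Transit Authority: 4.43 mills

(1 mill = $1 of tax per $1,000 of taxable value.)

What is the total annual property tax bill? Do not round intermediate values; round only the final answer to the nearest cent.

$9,244.19

Assessed value = $2,300,140 × 0.298 = $685,441.72
Taxable value = $685,441.72 − $137,800 = $547,641.72
City of Holloway: $547,641.72 × 0.01245 = $6,818.139414
Transit Authority: $547,641.72 × 0.00443 = $2,426.0528196
Total = $6,818.139414 + $2,426.0528196 = $9,244.1922336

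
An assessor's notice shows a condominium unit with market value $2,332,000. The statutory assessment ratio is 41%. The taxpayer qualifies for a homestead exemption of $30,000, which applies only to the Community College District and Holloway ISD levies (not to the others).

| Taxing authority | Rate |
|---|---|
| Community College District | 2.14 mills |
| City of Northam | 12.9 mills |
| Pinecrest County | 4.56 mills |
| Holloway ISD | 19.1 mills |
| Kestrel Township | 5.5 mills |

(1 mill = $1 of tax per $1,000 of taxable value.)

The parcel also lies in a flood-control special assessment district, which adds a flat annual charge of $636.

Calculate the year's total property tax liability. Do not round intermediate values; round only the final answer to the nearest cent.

Assessed value = $2,332,000 × 0.41 = $956,120
Community College District: ($956,120 − $30,000) × 0.00214 = $926,120 × 0.00214 = $1,981.8968
City of Northam: $956,120 × 0.0129 = $12,333.948
Pinecrest County: $956,120 × 0.00456 = $4,359.9072
Holloway ISD: ($956,120 − $30,000) × 0.0191 = $926,120 × 0.0191 = $17,688.892
Kestrel Township: $956,120 × 0.0055 = $5,258.66
Levies subtotal = $41,623.304
Total = $41,623.304 + $636 = $42,259.304

$42,259.30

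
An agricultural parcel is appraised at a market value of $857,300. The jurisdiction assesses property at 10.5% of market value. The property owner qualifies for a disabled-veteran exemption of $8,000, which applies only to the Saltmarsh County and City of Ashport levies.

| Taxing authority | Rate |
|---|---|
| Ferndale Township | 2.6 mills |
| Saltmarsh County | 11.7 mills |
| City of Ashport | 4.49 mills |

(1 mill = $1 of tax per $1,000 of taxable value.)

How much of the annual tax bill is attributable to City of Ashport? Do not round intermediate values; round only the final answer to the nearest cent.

Assessed value = $857,300 × 0.105 = $90,016.5
City of Ashport taxable value = $90,016.5 − $8,000 = $82,016.5
City of Ashport levy = $82,016.5 × 0.00449 = $368.254085

$368.25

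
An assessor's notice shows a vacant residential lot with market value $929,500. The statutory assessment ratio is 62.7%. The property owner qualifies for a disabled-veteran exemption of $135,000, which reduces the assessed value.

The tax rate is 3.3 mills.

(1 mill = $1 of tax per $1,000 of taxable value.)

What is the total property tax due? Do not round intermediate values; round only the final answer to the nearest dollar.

Assessed value = $929,500 × 0.627 = $582,796.5
Taxable value = $582,796.5 − $135,000 = $447,796.5
Tax = $447,796.5 × 0.0033 = $1,477.72845

$1,478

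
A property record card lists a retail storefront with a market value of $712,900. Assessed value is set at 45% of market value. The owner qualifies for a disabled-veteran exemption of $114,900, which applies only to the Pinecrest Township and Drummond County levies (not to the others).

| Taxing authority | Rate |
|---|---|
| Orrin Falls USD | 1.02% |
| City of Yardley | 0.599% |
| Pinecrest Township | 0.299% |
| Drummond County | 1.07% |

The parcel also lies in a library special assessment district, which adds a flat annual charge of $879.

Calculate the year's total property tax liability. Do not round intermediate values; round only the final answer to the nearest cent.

Assessed value = $712,900 × 0.45 = $320,805
Orrin Falls USD: $320,805 × 0.0102 = $3,272.211
City of Yardley: $320,805 × 0.00599 = $1,921.62195
Pinecrest Township: ($320,805 − $114,900) × 0.00299 = $205,905 × 0.00299 = $615.65595
Drummond County: ($320,805 − $114,900) × 0.0107 = $205,905 × 0.0107 = $2,203.1835
Levies subtotal = $8,012.6724
Total = $8,012.6724 + $879 = $8,891.6724

$8,891.67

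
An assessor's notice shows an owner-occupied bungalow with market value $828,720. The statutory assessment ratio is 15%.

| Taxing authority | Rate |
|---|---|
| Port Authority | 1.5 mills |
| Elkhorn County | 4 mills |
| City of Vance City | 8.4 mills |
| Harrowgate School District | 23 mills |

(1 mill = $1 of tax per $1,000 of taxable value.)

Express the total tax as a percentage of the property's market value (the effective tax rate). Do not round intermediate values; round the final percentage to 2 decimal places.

0.55%

Assessed value = $828,720 × 0.15 = $124,308
Port Authority: $124,308 × 0.0015 = $186.462
Elkhorn County: $124,308 × 0.004 = $497.232
City of Vance City: $124,308 × 0.0084 = $1,044.1872
Harrowgate School District: $124,308 × 0.023 = $2,859.084
Total tax = $4,586.9652
Effective rate = $4,586.9652 ÷ $828,720 = 0.55% of market value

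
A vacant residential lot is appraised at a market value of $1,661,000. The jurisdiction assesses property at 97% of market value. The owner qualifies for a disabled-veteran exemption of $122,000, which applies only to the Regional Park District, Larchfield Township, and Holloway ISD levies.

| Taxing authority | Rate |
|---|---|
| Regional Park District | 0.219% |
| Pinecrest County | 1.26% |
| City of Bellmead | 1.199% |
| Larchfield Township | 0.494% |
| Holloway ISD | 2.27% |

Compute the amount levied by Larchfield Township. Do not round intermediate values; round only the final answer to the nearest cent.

Assessed value = $1,661,000 × 0.97 = $1,611,170
Larchfield Township taxable value = $1,611,170 − $122,000 = $1,489,170
Larchfield Township levy = $1,489,170 × 0.00494 = $7,356.4998

$7,356.50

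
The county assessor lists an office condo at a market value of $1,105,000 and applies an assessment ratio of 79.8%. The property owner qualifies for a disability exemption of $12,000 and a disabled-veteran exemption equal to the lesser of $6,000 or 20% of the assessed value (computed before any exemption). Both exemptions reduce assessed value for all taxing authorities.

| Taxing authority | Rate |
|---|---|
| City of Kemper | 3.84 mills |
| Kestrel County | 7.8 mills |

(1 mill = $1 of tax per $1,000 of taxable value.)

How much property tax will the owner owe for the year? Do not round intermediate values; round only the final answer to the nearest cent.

Assessed value = $1,105,000 × 0.798 = $881,790
Disabled-veteran exemption = min($6,000, 20% × $881,790) = min($6,000, $176,358) = $6,000 (dollar cap binds)
Taxable value = $881,790 − $12,000 − $6,000 = $863,790
City of Kemper: $863,790 × 0.00384 = $3,316.9536
Kestrel County: $863,790 × 0.0078 = $6,737.562
Total = $10,054.5156

$10,054.52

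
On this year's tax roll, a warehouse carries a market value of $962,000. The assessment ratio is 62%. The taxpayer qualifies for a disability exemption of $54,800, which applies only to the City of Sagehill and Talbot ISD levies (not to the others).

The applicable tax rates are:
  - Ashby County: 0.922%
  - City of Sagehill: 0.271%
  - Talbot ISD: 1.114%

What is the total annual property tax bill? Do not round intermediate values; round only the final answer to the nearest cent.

Assessed value = $962,000 × 0.62 = $596,440
Ashby County: $596,440 × 0.00922 = $5,499.1768
City of Sagehill: ($596,440 − $54,800) × 0.00271 = $541,640 × 0.00271 = $1,467.8444
Talbot ISD: ($596,440 − $54,800) × 0.01114 = $541,640 × 0.01114 = $6,033.8696
Total = $13,000.8908

$13,000.89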